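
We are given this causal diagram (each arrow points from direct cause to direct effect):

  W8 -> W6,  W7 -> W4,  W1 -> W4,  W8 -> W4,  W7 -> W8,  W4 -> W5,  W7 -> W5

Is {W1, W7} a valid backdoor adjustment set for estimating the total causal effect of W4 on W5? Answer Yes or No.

Yes

Backdoor paths from W4 to W5 (paths whose first edge points into W4):
  P1: W4 <- W7 -> W5
  P2: W4 <- W8 <- W7 -> W5
Condition 1 (no descendant of W4 in the set): holds — descendants of W4 are {W5}; none are in {W1, W7}.
Condition 2 (every backdoor path blocked by {W1, W7}):
  P1: blocked at fork node W7 ∈ conditioning set.
  P2: blocked at fork node W7 ∈ conditioning set.
{W1, W7} satisfies the backdoor criterion.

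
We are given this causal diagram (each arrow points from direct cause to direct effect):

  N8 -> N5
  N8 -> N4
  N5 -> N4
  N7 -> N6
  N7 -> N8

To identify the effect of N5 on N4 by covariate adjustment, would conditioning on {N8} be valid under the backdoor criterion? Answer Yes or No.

Yes

Backdoor paths from N5 to N4 (paths whose first edge points into N5):
  P1: N5 <- N8 -> N4
Condition 1 (no descendant of N5 in the set): holds — descendants of N5 are {N4}; none are in {N8}.
Condition 2 (every backdoor path blocked by {N8}):
  P1: blocked at fork node N8 ∈ conditioning set.
{N8} satisfies the backdoor criterion.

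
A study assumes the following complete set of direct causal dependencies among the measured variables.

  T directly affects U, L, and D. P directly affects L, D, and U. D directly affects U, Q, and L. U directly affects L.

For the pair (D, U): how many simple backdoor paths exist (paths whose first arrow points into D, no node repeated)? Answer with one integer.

6

A backdoor path from D to U is any simple undirected path whose first edge points into D (i.e. leaves D via a parent).
Parents of D: {P, T}.
Enumerating:
  P1: D <- P -> U
  P2: D <- P -> L <- T -> U
  P3: D <- P -> L <- U
  P4: D <- T -> U
  P5: D <- T -> L <- P -> U
  P6: D <- T -> L <- U
That exhausts the simple backdoor paths. Count: 6.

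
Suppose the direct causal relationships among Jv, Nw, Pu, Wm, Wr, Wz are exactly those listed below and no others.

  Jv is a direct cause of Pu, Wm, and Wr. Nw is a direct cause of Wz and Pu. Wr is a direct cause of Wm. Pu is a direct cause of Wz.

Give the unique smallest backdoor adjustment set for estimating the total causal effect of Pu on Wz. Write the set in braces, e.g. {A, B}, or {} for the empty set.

{Nw}

Variables eligible for adjustment (non-descendants of Pu, excluding Pu and Wz): {Jv, Nw, Wm, Wr}.
Backdoor paths from Pu to Wz:
  P1: Pu <- Nw -> Wz
The empty set is not sufficient: P1 (Pu <- Nw -> Wz) has no collider blocking it and no conditioned non-collider, so it is open.
Try {Nw}:
  P1: blocked at fork node Nw ∈ conditioning set.
{Nw} contains no descendant of Pu and blocks every backdoor path.
No other singleton works — e.g. {Jv} leaves P1 open — so {Nw} is the unique smallest valid adjustment set.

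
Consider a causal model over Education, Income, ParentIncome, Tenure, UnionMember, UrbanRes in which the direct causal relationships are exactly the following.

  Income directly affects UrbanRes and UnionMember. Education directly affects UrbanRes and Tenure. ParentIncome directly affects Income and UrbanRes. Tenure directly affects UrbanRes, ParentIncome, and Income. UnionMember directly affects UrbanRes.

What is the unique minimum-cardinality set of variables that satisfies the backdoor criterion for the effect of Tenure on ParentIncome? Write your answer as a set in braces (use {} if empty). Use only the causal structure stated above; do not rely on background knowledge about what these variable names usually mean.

{}

Variables eligible for adjustment (non-descendants of Tenure, excluding Tenure and ParentIncome): {Education}.
Backdoor paths from Tenure to ParentIncome:
  P1: Tenure <- Education -> UrbanRes <- ParentIncome
  P2: Tenure <- Education -> UrbanRes <- Income <- ParentIncome
  P3: Tenure <- Education -> UrbanRes <- UnionMember <- Income <- ParentIncome
Each backdoor path contains an unconditioned collider, so every path is already blocked with the empty conditioning set:
  P1: blocked at collider UrbanRes (neither it nor any descendant is in the conditioning set).
  P2: blocked at collider UrbanRes (neither it nor any descendant is in the conditioning set).
  P3: blocked at collider UrbanRes (neither it nor any descendant is in the conditioning set).
The empty set is therefore the unique smallest valid set.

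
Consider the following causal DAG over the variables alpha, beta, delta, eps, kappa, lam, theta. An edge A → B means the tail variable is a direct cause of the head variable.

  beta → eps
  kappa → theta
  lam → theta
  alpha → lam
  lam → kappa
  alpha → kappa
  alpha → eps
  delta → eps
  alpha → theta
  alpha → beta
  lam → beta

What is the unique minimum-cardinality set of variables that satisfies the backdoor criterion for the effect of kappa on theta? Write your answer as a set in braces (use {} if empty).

Variables eligible for adjustment (non-descendants of kappa, excluding kappa and theta): {alpha, beta, delta, eps, lam}.
Backdoor paths from kappa to theta:
  P1: kappa <- alpha -> lam -> theta
  P2: kappa <- alpha -> beta <- lam -> theta
  P3: kappa <- alpha -> theta
  P4: kappa <- alpha -> eps <- beta <- lam -> theta
  P5: kappa <- lam <- alpha -> theta
  P6: kappa <- lam -> beta <- alpha -> theta
  P7: kappa <- lam -> beta -> eps <- alpha -> theta
  P8: kappa <- lam -> theta
The empty set is not sufficient: P1 (kappa <- alpha -> lam -> theta) has no collider blocking it and no conditioned non-collider, so it is open.
Try {alpha, lam}:
  P1: blocked at fork node alpha ∈ conditioning set.
  P2: blocked at fork node alpha ∈ conditioning set.
  P3: blocked at fork node alpha ∈ conditioning set.
  P4: blocked at fork node alpha ∈ conditioning set.
  P5: blocked at chain node lam ∈ conditioning set.
  P6: blocked at fork node lam ∈ conditioning set.
  P7: blocked at fork node lam ∈ conditioning set.
  P8: blocked at fork node lam ∈ conditioning set.
{alpha, lam} contains no descendant of kappa and blocks every backdoor path.
Every element of {alpha, lam} is needed (dropping alpha leaves P3 open; dropping lam leaves P8 open), so no proper subset is valid.
Among all size-2 subsets of the eligible variables, only {alpha, lam} blocks every backdoor path, so it is the unique smallest valid adjustment set.

{alpha, lam}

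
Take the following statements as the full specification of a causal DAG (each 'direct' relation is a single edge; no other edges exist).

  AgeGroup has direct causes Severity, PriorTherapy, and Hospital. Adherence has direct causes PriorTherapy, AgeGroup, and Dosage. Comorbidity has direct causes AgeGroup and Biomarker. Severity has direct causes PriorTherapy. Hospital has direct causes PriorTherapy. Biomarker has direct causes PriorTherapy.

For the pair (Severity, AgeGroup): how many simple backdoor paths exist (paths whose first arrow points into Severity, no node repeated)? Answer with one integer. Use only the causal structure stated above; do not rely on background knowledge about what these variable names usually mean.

A backdoor path from Severity to AgeGroup is any simple undirected path whose first edge points into Severity (i.e. leaves Severity via a parent).
Parents of Severity: {PriorTherapy}.
Enumerating:
  P1: Severity <- PriorTherapy -> Hospital -> AgeGroup
  P2: Severity <- PriorTherapy -> AgeGroup
  P3: Severity <- PriorTherapy -> Adherence <- AgeGroup
  P4: Severity <- PriorTherapy -> Biomarker -> Comorbidity <- AgeGroup
That exhausts the simple backdoor paths. Count: 4.

4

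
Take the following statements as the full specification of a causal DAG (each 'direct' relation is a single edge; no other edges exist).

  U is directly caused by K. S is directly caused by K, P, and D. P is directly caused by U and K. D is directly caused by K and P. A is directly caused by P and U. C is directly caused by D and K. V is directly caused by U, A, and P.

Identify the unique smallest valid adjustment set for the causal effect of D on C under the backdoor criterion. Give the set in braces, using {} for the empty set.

Variables eligible for adjustment (non-descendants of D, excluding D and C): {A, K, P, U, V}.
Backdoor paths from D to C:
  P1: D <- K -> C
  P2: D <- P <- K -> C
  P3: D <- P <- U <- K -> C
  P4: D <- P -> A <- U <- K -> C
  P5: D <- P -> A -> V <- U <- K -> C
  P6: D <- P -> V <- U <- K -> C
  P7: D <- P -> V <- A <- U <- K -> C
  P8: D <- P -> S <- K -> C
The empty set is not sufficient: P1 (D <- K -> C) has no collider blocking it and no conditioned non-collider, so it is open.
Try {K}:
  P1: blocked at fork node K ∈ conditioning set.
  P2: blocked at fork node K ∈ conditioning set.
  P3: blocked at fork node K ∈ conditioning set.
  P4: blocked at collider A (neither it nor any descendant is in the conditioning set).
  P5: blocked at collider V (neither it nor any descendant is in the conditioning set).
  P6: blocked at collider V (neither it nor any descendant is in the conditioning set).
  P7: blocked at collider V (neither it nor any descendant is in the conditioning set).
  P8: blocked at collider S (neither it nor any descendant is in the conditioning set).
{K} contains no descendant of D and blocks every backdoor path.
No other singleton works — e.g. {U} leaves P1 open — so {K} is the unique smallest valid adjustment set.

{K}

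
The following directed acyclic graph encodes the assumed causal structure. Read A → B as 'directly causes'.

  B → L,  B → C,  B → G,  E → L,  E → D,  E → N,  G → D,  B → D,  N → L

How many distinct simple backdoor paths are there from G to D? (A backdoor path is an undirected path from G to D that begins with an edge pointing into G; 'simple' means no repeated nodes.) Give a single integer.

A backdoor path from G to D is any simple undirected path whose first edge points into G (i.e. leaves G via a parent).
Parents of G: {B}.
Enumerating:
  P1: G <- B -> L <- E -> D
  P2: G <- B -> L <- N <- E -> D
  P3: G <- B -> D
That exhausts the simple backdoor paths. Count: 3.

3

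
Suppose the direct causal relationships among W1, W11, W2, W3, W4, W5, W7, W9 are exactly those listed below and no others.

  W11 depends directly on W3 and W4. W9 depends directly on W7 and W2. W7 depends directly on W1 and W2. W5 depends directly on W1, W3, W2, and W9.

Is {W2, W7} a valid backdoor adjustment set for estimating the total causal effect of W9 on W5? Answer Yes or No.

Backdoor paths from W9 to W5 (paths whose first edge points into W9):
  P1: W9 <- W2 -> W7 <- W1 -> W5
  P2: W9 <- W2 -> W5
  P3: W9 <- W7 <- W1 -> W5
  P4: W9 <- W7 <- W2 -> W5
Condition 1 (no descendant of W9 in the set): holds — descendants of W9 are {W5}; none are in {W2, W7}.
Condition 2 (every backdoor path blocked by {W2, W7}):
  P1: blocked at fork node W2 ∈ conditioning set.
  P2: blocked at fork node W2 ∈ conditioning set.
  P3: blocked at chain node W7 ∈ conditioning set.
  P4: blocked at chain node W7 ∈ conditioning set.
{W2, W7} satisfies the backdoor criterion.

Yes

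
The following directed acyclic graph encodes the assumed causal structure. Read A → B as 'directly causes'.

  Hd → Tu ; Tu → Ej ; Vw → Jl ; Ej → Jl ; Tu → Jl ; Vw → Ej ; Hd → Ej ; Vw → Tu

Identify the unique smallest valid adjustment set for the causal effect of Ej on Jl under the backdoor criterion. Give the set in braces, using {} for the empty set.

Variables eligible for adjustment (non-descendants of Ej, excluding Ej and Jl): {Hd, Tu, Vw}.
Backdoor paths from Ej to Jl:
  P1: Ej <- Hd -> Tu <- Vw -> Jl
  P2: Ej <- Hd -> Tu -> Jl
  P3: Ej <- Vw -> Tu -> Jl
  P4: Ej <- Vw -> Jl
  P5: Ej <- Tu <- Vw -> Jl
  P6: Ej <- Tu -> Jl
The empty set is not sufficient: P2 (Ej <- Hd -> Tu -> Jl) has no collider blocking it and no conditioned non-collider, so it is open.
Try {Tu, Vw}:
  P1: blocked at fork node Vw ∈ conditioning set.
  P2: blocked at chain node Tu ∈ conditioning set.
  P3: blocked at fork node Vw ∈ conditioning set.
  P4: blocked at fork node Vw ∈ conditioning set.
  P5: blocked at chain node Tu ∈ conditioning set.
  P6: blocked at fork node Tu ∈ conditioning set.
{Tu, Vw} contains no descendant of Ej and blocks every backdoor path.
Every element of {Tu, Vw} is needed (dropping Tu leaves P2 open; dropping Vw leaves P1 open), so no proper subset is valid.
Among all size-2 subsets of the eligible variables, only {Tu, Vw} blocks every backdoor path, so it is the unique smallest valid adjustment set.

{Tu, Vw}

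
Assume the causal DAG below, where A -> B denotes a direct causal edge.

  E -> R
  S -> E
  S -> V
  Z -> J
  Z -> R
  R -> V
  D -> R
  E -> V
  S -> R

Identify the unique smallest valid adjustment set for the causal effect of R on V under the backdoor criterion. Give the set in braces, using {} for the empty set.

Variables eligible for adjustment (non-descendants of R, excluding R and V): {D, E, J, S, Z}.
Backdoor paths from R to V:
  P1: R <- S -> E -> V
  P2: R <- S -> V
  P3: R <- E <- S -> V
  P4: R <- E -> V
The empty set is not sufficient: P1 (R <- S -> E -> V) has no collider blocking it and no conditioned non-collider, so it is open.
Try {E, S}:
  P1: blocked at fork node S ∈ conditioning set.
  P2: blocked at fork node S ∈ conditioning set.
  P3: blocked at chain node E ∈ conditioning set.
  P4: blocked at fork node E ∈ conditioning set.
{E, S} contains no descendant of R and blocks every backdoor path.
Every element of {E, S} is needed (dropping E leaves P4 open; dropping S leaves P2 open), so no proper subset is valid.
Among all size-2 subsets of the eligible variables, only {E, S} blocks every backdoor path, so it is the unique smallest valid adjustment set.

{E, S}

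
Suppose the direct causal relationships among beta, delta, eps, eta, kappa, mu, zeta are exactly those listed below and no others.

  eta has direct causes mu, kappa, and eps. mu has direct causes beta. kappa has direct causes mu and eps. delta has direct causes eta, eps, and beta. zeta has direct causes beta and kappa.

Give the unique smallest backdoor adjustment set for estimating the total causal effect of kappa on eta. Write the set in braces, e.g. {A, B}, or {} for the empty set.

{eps, mu}

Variables eligible for adjustment (non-descendants of kappa, excluding kappa and eta): {beta, eps, mu}.
Backdoor paths from kappa to eta:
  P1: kappa <- eps -> eta
  P2: kappa <- eps -> delta <- beta -> mu -> eta
  P3: kappa <- eps -> delta <- eta
  P4: kappa <- mu <- beta -> delta <- eps -> eta
  P5: kappa <- mu <- beta -> delta <- eta
  P6: kappa <- mu -> eta
The empty set is not sufficient: P1 (kappa <- eps -> eta) has no collider blocking it and no conditioned non-collider, so it is open.
Try {eps, mu}:
  P1: blocked at fork node eps ∈ conditioning set.
  P2: blocked at fork node eps ∈ conditioning set.
  P3: blocked at fork node eps ∈ conditioning set.
  P4: blocked at chain node mu ∈ conditioning set.
  P5: blocked at chain node mu ∈ conditioning set.
  P6: blocked at fork node mu ∈ conditioning set.
{eps, mu} contains no descendant of kappa and blocks every backdoor path.
Every element of {eps, mu} is needed (dropping eps leaves P1 open; dropping mu leaves P6 open), so no proper subset is valid.
Among all size-2 subsets of the eligible variables, only {eps, mu} blocks every backdoor path, so it is the unique smallest valid adjustment set.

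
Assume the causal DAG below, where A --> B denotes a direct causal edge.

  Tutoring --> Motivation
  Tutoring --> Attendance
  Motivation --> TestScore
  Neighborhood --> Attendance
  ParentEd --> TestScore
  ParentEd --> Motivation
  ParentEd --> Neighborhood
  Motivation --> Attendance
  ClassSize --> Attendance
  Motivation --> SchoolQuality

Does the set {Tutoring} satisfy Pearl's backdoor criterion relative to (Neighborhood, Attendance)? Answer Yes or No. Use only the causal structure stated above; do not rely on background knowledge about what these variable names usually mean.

Backdoor paths from Neighborhood to Attendance (paths whose first edge points into Neighborhood):
  P1: Neighborhood <- ParentEd -> Motivation <- Tutoring -> Attendance
  P2: Neighborhood <- ParentEd -> Motivation -> Attendance
  P3: Neighborhood <- ParentEd -> TestScore <- Motivation <- Tutoring -> Attendance
  P4: Neighborhood <- ParentEd -> TestScore <- Motivation -> Attendance
Condition 1 (no descendant of Neighborhood in the set): holds — descendants of Neighborhood are {Attendance}; none are in {Tutoring}.
Condition 2 (every backdoor path blocked by {Tutoring}):
  P1: blocked at collider Motivation (neither it nor any descendant is in the conditioning set).
  P2: open — no interior node is in the conditioning set.
  P3: blocked at collider TestScore (neither it nor any descendant is in the conditioning set).
  P4: blocked at collider TestScore (neither it nor any descendant is in the conditioning set).
{Tutoring} does not satisfy the backdoor criterion.

No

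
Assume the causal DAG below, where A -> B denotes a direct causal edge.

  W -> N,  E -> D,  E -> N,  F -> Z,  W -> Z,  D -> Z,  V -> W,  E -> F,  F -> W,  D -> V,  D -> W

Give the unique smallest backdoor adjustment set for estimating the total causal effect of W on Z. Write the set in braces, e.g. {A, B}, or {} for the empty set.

{D, F}

Variables eligible for adjustment (non-descendants of W, excluding W and Z): {D, E, F, V}.
Backdoor paths from W to Z:
  P1: W <- F <- E -> D -> Z
  P2: W <- F -> Z
  P3: W <- D <- E -> F -> Z
  P4: W <- D -> Z
  P5: W <- V <- D <- E -> F -> Z
  P6: W <- V <- D -> Z
The empty set is not sufficient: P1 (W <- F <- E -> D -> Z) has no collider blocking it and no conditioned non-collider, so it is open.
Try {D, F}:
  P1: blocked at chain node F ∈ conditioning set.
  P2: blocked at fork node F ∈ conditioning set.
  P3: blocked at chain node D ∈ conditioning set.
  P4: blocked at fork node D ∈ conditioning set.
  P5: blocked at chain node D ∈ conditioning set.
  P6: blocked at fork node D ∈ conditioning set.
{D, F} contains no descendant of W and blocks every backdoor path.
Every element of {D, F} is needed (dropping D leaves P4 open; dropping F leaves P2 open), so no proper subset is valid.
Among all size-2 subsets of the eligible variables, only {D, F} blocks every backdoor path, so it is the unique smallest valid adjustment set.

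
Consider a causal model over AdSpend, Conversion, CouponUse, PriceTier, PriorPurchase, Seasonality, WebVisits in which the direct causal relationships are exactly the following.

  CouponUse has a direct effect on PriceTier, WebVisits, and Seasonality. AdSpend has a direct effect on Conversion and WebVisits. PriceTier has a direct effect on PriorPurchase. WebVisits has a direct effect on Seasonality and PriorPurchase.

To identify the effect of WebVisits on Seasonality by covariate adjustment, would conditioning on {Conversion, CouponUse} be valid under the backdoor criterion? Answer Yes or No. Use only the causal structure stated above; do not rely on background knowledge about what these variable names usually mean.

Backdoor paths from WebVisits to Seasonality (paths whose first edge points into WebVisits):
  P1: WebVisits <- CouponUse -> Seasonality
Condition 1 (no descendant of WebVisits in the set): holds — descendants of WebVisits are {PriorPurchase, Seasonality}; none are in {Conversion, CouponUse}.
Condition 2 (every backdoor path blocked by {Conversion, CouponUse}):
  P1: blocked at fork node CouponUse ∈ conditioning set.
{Conversion, CouponUse} satisfies the backdoor criterion.

Yes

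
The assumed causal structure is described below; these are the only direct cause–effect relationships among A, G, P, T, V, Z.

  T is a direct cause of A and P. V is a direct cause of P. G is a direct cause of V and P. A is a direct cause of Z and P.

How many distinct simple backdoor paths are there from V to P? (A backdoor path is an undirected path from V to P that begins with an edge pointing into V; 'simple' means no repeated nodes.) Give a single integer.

1

A backdoor path from V to P is any simple undirected path whose first edge points into V (i.e. leaves V via a parent).
Parents of V: {G}.
Enumerating:
  P1: V <- G -> P
That exhausts the simple backdoor paths. Count: 1.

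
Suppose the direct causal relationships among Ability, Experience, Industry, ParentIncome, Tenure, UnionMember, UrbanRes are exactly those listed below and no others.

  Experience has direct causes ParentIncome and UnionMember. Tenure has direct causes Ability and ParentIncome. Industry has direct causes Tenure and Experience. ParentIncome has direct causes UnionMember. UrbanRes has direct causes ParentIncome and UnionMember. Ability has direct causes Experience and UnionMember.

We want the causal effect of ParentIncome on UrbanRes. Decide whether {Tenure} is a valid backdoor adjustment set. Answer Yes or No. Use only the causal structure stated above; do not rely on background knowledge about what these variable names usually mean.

Backdoor paths from ParentIncome to UrbanRes (paths whose first edge points into ParentIncome):
  P1: ParentIncome <- UnionMember -> UrbanRes
Condition 1 (no descendant of ParentIncome in the set): FAILS — Tenure is a descendant of ParentIncome.
Condition 2 (every backdoor path blocked by {Tenure}):
  P1: open — no interior node is in the conditioning set.
{Tenure} does not satisfy the backdoor criterion.

No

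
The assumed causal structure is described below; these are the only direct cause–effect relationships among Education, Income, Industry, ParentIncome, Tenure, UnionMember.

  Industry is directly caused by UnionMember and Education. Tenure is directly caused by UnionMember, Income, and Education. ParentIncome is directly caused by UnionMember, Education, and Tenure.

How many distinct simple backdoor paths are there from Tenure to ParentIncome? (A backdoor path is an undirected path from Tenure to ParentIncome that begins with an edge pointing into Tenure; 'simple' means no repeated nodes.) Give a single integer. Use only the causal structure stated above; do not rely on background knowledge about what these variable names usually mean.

4

A backdoor path from Tenure to ParentIncome is any simple undirected path whose first edge points into Tenure (i.e. leaves Tenure via a parent).
Parents of Tenure: {Education, Income, UnionMember}.
Enumerating:
  P1: Tenure <- Education -> Industry <- UnionMember -> ParentIncome
  P2: Tenure <- Education -> ParentIncome
  P3: Tenure <- UnionMember -> Industry <- Education -> ParentIncome
  P4: Tenure <- UnionMember -> ParentIncome
That exhausts the simple backdoor paths. Count: 4.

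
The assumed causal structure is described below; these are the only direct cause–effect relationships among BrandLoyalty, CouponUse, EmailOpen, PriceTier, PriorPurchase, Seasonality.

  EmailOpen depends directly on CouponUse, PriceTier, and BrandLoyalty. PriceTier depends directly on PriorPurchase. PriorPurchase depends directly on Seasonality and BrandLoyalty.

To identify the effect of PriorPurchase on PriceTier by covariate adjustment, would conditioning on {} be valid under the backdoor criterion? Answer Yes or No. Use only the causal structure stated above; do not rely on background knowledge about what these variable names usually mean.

Yes

Backdoor paths from PriorPurchase to PriceTier (paths whose first edge points into PriorPurchase):
  P1: PriorPurchase <- BrandLoyalty -> EmailOpen <- PriceTier
Condition 1 (no descendant of PriorPurchase in the set): holds — descendants of PriorPurchase are {EmailOpen, PriceTier}; none are in {}.
Condition 2 (every backdoor path blocked by {}):
  P1: blocked at collider EmailOpen (neither it nor any descendant is in the conditioning set).
{} satisfies the backdoor criterion.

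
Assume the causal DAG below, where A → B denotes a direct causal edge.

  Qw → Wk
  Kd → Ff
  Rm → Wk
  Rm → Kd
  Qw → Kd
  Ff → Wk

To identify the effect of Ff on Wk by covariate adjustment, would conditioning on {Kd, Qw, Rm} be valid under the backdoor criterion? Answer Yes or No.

Yes

Backdoor paths from Ff to Wk (paths whose first edge points into Ff):
  P1: Ff <- Kd <- Rm -> Wk
  P2: Ff <- Kd <- Qw -> Wk
Condition 1 (no descendant of Ff in the set): holds — descendants of Ff are {Wk}; none are in {Kd, Qw, Rm}.
Condition 2 (every backdoor path blocked by {Kd, Qw, Rm}):
  P1: blocked at chain node Kd ∈ conditioning set.
  P2: blocked at chain node Kd ∈ conditioning set.
{Kd, Qw, Rm} satisfies the backdoor criterion.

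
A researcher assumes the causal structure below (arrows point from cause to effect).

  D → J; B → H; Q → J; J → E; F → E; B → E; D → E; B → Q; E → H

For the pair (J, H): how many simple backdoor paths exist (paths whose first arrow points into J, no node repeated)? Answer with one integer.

A backdoor path from J to H is any simple undirected path whose first edge points into J (i.e. leaves J via a parent).
Parents of J: {D, Q}.
Enumerating:
  P1: J <- Q <- B -> E -> H
  P2: J <- Q <- B -> H
  P3: J <- D -> E <- B -> H
  P4: J <- D -> E -> H
That exhausts the simple backdoor paths. Count: 4.

4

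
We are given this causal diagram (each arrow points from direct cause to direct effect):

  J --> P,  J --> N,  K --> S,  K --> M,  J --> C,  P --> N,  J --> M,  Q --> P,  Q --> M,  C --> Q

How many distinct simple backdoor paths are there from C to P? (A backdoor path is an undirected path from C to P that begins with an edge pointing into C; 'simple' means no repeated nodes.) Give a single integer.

3

A backdoor path from C to P is any simple undirected path whose first edge points into C (i.e. leaves C via a parent).
Parents of C: {J}.
Enumerating:
  P1: C <- J -> M <- Q -> P
  P2: C <- J -> P
  P3: C <- J -> N <- P
That exhausts the simple backdoor paths. Count: 3.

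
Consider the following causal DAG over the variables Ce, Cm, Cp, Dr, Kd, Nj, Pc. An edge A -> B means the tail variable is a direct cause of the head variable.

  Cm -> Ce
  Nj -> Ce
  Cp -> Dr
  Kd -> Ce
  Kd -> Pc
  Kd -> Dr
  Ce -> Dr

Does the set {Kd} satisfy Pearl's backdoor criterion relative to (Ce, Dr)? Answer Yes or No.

Backdoor paths from Ce to Dr (paths whose first edge points into Ce):
  P1: Ce <- Kd -> Dr
Condition 1 (no descendant of Ce in the set): holds — descendants of Ce are {Dr}; none are in {Kd}.
Condition 2 (every backdoor path blocked by {Kd}):
  P1: blocked at fork node Kd ∈ conditioning set.
{Kd} satisfies the backdoor criterion.

Yes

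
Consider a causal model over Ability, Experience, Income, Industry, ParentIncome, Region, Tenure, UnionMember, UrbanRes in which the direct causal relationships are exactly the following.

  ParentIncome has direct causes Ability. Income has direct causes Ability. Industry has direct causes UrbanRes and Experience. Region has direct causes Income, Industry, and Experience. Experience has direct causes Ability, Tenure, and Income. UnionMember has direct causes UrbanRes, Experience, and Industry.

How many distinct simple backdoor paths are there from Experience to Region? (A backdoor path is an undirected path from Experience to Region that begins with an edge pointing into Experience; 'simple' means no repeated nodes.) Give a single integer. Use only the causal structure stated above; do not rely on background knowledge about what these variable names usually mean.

A backdoor path from Experience to Region is any simple undirected path whose first edge points into Experience (i.e. leaves Experience via a parent).
Parents of Experience: {Ability, Income, Tenure}.
Enumerating:
  P1: Experience <- Ability -> Income -> Region
  P2: Experience <- Income -> Region
That exhausts the simple backdoor paths. Count: 2.

2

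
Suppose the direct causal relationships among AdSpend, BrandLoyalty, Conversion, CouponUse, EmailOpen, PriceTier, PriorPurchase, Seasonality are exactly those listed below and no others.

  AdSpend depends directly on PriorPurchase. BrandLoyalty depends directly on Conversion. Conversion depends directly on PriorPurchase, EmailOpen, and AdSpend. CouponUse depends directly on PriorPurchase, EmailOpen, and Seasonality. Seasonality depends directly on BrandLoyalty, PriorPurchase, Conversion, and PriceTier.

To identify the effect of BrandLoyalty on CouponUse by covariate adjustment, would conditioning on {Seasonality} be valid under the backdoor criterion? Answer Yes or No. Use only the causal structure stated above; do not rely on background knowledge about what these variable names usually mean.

Backdoor paths from BrandLoyalty to CouponUse (paths whose first edge points into BrandLoyalty):
  P1: BrandLoyalty <- Conversion <- PriorPurchase -> Seasonality -> CouponUse
  P2: BrandLoyalty <- Conversion <- PriorPurchase -> CouponUse
  P3: BrandLoyalty <- Conversion <- EmailOpen -> CouponUse
  P4: BrandLoyalty <- Conversion <- AdSpend <- PriorPurchase -> Seasonality -> CouponUse
  P5: BrandLoyalty <- Conversion <- AdSpend <- PriorPurchase -> CouponUse
  P6: BrandLoyalty <- Conversion -> Seasonality <- PriorPurchase -> CouponUse
  P7: BrandLoyalty <- Conversion -> Seasonality -> CouponUse
Condition 1 (no descendant of BrandLoyalty in the set): FAILS — Seasonality is a descendant of BrandLoyalty.
Condition 2 (every backdoor path blocked by {Seasonality}):
  P1: blocked at chain node Seasonality ∈ conditioning set.
  P2: open — no interior node is in the conditioning set.
  P3: open — no interior node is in the conditioning set.
  P4: blocked at chain node Seasonality ∈ conditioning set.
  P5: open — no interior node is in the conditioning set.
  P6: open — collider(s) Seasonality are conditioned on (or have a conditioned descendant) and no non-collider on the path is in the set.
  P7: blocked at chain node Seasonality ∈ conditioning set.
{Seasonality} does not satisfy the backdoor criterion.

No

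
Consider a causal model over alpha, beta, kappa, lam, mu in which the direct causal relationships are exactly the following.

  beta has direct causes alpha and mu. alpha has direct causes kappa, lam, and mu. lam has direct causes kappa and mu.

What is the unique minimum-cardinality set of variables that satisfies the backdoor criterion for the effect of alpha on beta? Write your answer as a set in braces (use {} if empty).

Variables eligible for adjustment (non-descendants of alpha, excluding alpha and beta): {kappa, lam, mu}.
Backdoor paths from alpha to beta:
  P1: alpha <- kappa -> lam <- mu -> beta
  P2: alpha <- mu -> beta
  P3: alpha <- lam <- mu -> beta
The empty set is not sufficient: P2 (alpha <- mu -> beta) has no collider blocking it and no conditioned non-collider, so it is open.
Try {mu}:
  P1: blocked at collider lam (neither it nor any descendant is in the conditioning set).
  P2: blocked at fork node mu ∈ conditioning set.
  P3: blocked at fork node mu ∈ conditioning set.
{mu} contains no descendant of alpha and blocks every backdoor path.
No other singleton works — e.g. {kappa} leaves P2 open — so {mu} is the unique smallest valid adjustment set.

{mu}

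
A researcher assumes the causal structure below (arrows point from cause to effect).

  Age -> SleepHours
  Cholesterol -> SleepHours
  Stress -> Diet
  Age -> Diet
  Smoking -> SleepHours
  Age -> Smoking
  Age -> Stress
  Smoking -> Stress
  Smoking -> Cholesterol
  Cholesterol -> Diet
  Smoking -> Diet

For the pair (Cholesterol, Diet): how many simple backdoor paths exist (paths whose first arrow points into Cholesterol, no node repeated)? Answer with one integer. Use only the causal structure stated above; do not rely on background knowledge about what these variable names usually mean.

A backdoor path from Cholesterol to Diet is any simple undirected path whose first edge points into Cholesterol (i.e. leaves Cholesterol via a parent).
Parents of Cholesterol: {Smoking}.
Enumerating:
  P1: Cholesterol <- Smoking <- Age -> Stress -> Diet
  P2: Cholesterol <- Smoking <- Age -> Diet
  P3: Cholesterol <- Smoking -> Stress <- Age -> Diet
  P4: Cholesterol <- Smoking -> Stress -> Diet
  P5: Cholesterol <- Smoking -> Diet
  P6: Cholesterol <- Smoking -> SleepHours <- Age -> Stress -> Diet
  P7: Cholesterol <- Smoking -> SleepHours <- Age -> Diet
That exhausts the simple backdoor paths. Count: 7.

7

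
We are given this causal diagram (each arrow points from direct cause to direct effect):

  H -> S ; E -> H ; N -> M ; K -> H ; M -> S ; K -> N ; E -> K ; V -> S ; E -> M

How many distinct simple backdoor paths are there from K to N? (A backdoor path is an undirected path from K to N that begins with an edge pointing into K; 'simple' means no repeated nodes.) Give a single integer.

A backdoor path from K to N is any simple undirected path whose first edge points into K (i.e. leaves K via a parent).
Parents of K: {E}.
Enumerating:
  P1: K <- E -> H -> S <- M <- N
  P2: K <- E -> M <- N
That exhausts the simple backdoor paths. Count: 2.

2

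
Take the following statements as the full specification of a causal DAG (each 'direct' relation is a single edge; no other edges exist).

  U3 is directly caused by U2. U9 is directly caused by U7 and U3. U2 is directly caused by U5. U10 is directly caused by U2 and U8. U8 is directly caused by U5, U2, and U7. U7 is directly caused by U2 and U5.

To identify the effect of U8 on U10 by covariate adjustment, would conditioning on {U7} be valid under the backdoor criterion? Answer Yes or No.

No

Backdoor paths from U8 to U10 (paths whose first edge points into U8):
  P1: U8 <- U5 -> U2 -> U10
  P2: U8 <- U5 -> U7 <- U2 -> U10
  P3: U8 <- U5 -> U7 -> U9 <- U3 <- U2 -> U10
  P4: U8 <- U2 -> U10
  P5: U8 <- U7 <- U5 -> U2 -> U10
  P6: U8 <- U7 <- U2 -> U10
  P7: U8 <- U7 -> U9 <- U3 <- U2 -> U10
Condition 1 (no descendant of U8 in the set): holds — descendants of U8 are {U10}; none are in {U7}.
Condition 2 (every backdoor path blocked by {U7}):
  P1: open — no interior node is in the conditioning set.
  P2: open — collider(s) U7 are conditioned on (or have a conditioned descendant) and no non-collider on the path is in the set.
  P3: blocked at chain node U7 ∈ conditioning set.
  P4: open — no interior node is in the conditioning set.
  P5: blocked at chain node U7 ∈ conditioning set.
  P6: blocked at chain node U7 ∈ conditioning set.
  P7: blocked at fork node U7 ∈ conditioning set.
{U7} does not satisfy the backdoor criterion.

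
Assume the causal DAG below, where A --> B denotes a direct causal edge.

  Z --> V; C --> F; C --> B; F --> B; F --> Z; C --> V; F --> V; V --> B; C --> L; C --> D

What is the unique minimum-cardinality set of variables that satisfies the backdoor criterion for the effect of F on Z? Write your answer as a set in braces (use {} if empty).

{}

Variables eligible for adjustment (non-descendants of F, excluding F and Z): {C, D, L}.
Backdoor paths from F to Z:
  P1: F <- C -> V <- Z
  P2: F <- C -> B <- V <- Z
Each backdoor path contains an unconditioned collider, so every path is already blocked with the empty conditioning set:
  P1: blocked at collider V (neither it nor any descendant is in the conditioning set).
  P2: blocked at collider B (neither it nor any descendant is in the conditioning set).
The empty set is therefore the unique smallest valid set.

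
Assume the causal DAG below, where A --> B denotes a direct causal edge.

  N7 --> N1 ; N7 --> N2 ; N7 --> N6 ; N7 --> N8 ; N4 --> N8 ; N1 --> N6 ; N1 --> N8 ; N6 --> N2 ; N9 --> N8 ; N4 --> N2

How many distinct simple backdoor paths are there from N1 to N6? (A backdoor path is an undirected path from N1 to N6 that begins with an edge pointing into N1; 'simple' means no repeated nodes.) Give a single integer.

3

A backdoor path from N1 to N6 is any simple undirected path whose first edge points into N1 (i.e. leaves N1 via a parent).
Parents of N1: {N7}.
Enumerating:
  P1: N1 <- N7 -> N6
  P2: N1 <- N7 -> N8 <- N4 -> N2 <- N6
  P3: N1 <- N7 -> N2 <- N6
That exhausts the simple backdoor paths. Count: 3.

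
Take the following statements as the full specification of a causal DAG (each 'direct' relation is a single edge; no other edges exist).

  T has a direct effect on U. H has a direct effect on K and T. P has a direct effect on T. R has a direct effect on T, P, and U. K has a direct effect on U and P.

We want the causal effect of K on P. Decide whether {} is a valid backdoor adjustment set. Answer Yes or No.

Backdoor paths from K to P (paths whose first edge points into K):
  P1: K <- H -> T <- R -> P
  P2: K <- H -> T <- P
  P3: K <- H -> T -> U <- R -> P
Condition 1 (no descendant of K in the set): holds — descendants of K are {P, T, U}; none are in {}.
Condition 2 (every backdoor path blocked by {}):
  P1: blocked at collider T (neither it nor any descendant is in the conditioning set).
  P2: blocked at collider T (neither it nor any descendant is in the conditioning set).
  P3: blocked at collider U (neither it nor any descendant is in the conditioning set).
{} satisfies the backdoor criterion.

Yes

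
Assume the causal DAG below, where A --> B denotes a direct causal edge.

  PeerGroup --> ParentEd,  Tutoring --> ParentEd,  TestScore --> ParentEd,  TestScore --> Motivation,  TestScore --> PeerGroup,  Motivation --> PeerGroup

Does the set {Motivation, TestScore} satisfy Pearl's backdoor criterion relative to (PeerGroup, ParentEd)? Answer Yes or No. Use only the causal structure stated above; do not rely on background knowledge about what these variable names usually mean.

Backdoor paths from PeerGroup to ParentEd (paths whose first edge points into PeerGroup):
  P1: PeerGroup <- TestScore -> ParentEd
  P2: PeerGroup <- Motivation <- TestScore -> ParentEd
Condition 1 (no descendant of PeerGroup in the set): holds — descendants of PeerGroup are {ParentEd}; none are in {Motivation, TestScore}.
Condition 2 (every backdoor path blocked by {Motivation, TestScore}):
  P1: blocked at fork node TestScore ∈ conditioning set.
  P2: blocked at chain node Motivation ∈ conditioning set.
{Motivation, TestScore} satisfies the backdoor criterion.

Yes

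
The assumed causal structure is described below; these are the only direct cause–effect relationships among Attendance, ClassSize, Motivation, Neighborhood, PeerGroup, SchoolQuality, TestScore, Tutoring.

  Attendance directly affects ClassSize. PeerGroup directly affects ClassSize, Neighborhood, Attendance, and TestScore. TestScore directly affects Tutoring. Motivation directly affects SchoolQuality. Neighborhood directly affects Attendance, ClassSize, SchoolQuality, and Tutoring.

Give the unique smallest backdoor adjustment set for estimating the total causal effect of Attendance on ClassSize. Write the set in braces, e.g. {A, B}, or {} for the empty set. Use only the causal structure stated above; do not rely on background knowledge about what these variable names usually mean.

{Neighborhood, PeerGroup}

Variables eligible for adjustment (non-descendants of Attendance, excluding Attendance and ClassSize): {Motivation, Neighborhood, PeerGroup, SchoolQuality, TestScore, Tutoring}.
Backdoor paths from Attendance to ClassSize:
  P1: Attendance <- PeerGroup -> Neighborhood -> ClassSize
  P2: Attendance <- PeerGroup -> TestScore -> Tutoring <- Neighborhood -> ClassSize
  P3: Attendance <- PeerGroup -> ClassSize
  P4: Attendance <- Neighborhood <- PeerGroup -> ClassSize
  P5: Attendance <- Neighborhood -> Tutoring <- TestScore <- PeerGroup -> ClassSize
  P6: Attendance <- Neighborhood -> ClassSize
The empty set is not sufficient: P1 (Attendance <- PeerGroup -> Neighborhood -> ClassSize) has no collider blocking it and no conditioned non-collider, so it is open.
Try {Neighborhood, PeerGroup}:
  P1: blocked at fork node PeerGroup ∈ conditioning set.
  P2: blocked at fork node PeerGroup ∈ conditioning set.
  P3: blocked at fork node PeerGroup ∈ conditioning set.
  P4: blocked at chain node Neighborhood ∈ conditioning set.
  P5: blocked at fork node Neighborhood ∈ conditioning set.
  P6: blocked at fork node Neighborhood ∈ conditioning set.
{Neighborhood, PeerGroup} contains no descendant of Attendance and blocks every backdoor path.
Every element of {Neighborhood, PeerGroup} is needed (dropping Neighborhood leaves P6 open; dropping PeerGroup leaves P3 open), so no proper subset is valid.
Among all size-2 subsets of the eligible variables, only {Neighborhood, PeerGroup} blocks every backdoor path, so it is the unique smallest valid adjustment set.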